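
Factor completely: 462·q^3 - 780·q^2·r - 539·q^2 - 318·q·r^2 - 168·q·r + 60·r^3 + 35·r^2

Group: 7·q·(66·q^2 - 102·q·r - 77·q - 60·r^2 - 35·r) - r·(66·q^2 - 102·q·r - 77·q - 60·r^2 - 35·r); both groups contain (66·q^2 - 102·q·r - 77·q - 60·r^2 - 35·r), so (7·q - r) is a factor with cofactor 66·q^2 - 102·q·r - 77·q - 60·r^2 - 35·r.
The cofactor groups again: 66·q^2 - 102·q·r - 77·q - 60·r^2 - 35·r = 6·q·(11·q + 5·r) + (-12·r - 7)·(11·q + 5·r); both groups contain (11·q + 5·r), giving (6·q - 12·r - 7)·(11·q + 5·r).

(11·q + 5·r)·(6·q - 12·r - 7)·(7·q - r)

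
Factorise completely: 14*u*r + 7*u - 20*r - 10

Group as (14*u*r + 7*u) + (-20*r - 10) = 7*u*(2*r + 1) - 10*(2*r + 1).
Both groups share the factor (2*r + 1).

(2*r + 1)*(7*u - 10)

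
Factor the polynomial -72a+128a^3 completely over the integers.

8a(4a+3)(4a-3)

Factor out 8a, leaving 16a^2-9, which is a difference of two squares.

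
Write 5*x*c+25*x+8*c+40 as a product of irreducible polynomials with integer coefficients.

(5*x+8)*(c+5)

Group as (5*x*c+25*x) + (8*c+40) = 5*x*(c+5) + 8*(c+5).
Both groups share the factor (c+5).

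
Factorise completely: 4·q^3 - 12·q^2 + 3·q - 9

(q - 3)·(4·q^2 + 3)

Group as (4·q^3 + 3·q) + (-12·q^2 - 9) = q·(4·q^2 + 3) - 3·(4·q^2 + 3).
Both groups share the factor (4·q^2 + 3).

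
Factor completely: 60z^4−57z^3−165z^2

3z^2(4z+5)(5z−11)

Pull out the common factor 3z^2, then factor the remaining trinomial.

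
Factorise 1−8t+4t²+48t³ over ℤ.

Testing divisors of the constant over divisors of the leading coefficient, t = −1/2 is a root, so (2t+1) divides it; the quotient is 24t²−10t+1.
The remaining quadratic factors as (6t−1)(4t−1).

(2t+1)(4t−1)(6t−1)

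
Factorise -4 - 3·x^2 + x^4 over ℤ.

(x + 2)·(x - 2)·(x^2 + 1)

Substitute u = x^2 to get a quadratic in u, then factor.
x^2 - 4 is a difference of squares.
x^2 + 1 is irreducible over ℤ (sum of squares).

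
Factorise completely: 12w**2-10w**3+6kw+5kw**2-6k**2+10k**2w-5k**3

-(5k-5w+6)(k+w)(k-2w)

Group: k(-5k**2+15kw-6k-10w**2+12w) + w(-5k**2+15kw-6k-10w**2+12w); both groups contain (-5k**2+15kw-6k-10w**2+12w), so (k+w) is a factor with cofactor -5k**2+15kw-6k-10w**2+12w.
The cofactor groups again: -5k**2+15kw-6k-10w**2+12w = -5k(k-2w) + (5w-6)(k-2w); both groups contain (k-2w), giving -(5k-5w+6)(k-2w).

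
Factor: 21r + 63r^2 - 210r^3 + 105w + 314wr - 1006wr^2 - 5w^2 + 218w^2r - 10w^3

Group: 5w(-2w^2 + 44wr - w - 210r^2 + 63r + 21) + r(-2w^2 + 44wr - w - 210r^2 + 63r + 21); both groups contain (-2w^2 + 44wr - w - 210r^2 + 63r + 21), so (5w + r) is a factor with cofactor -2w^2 + 44wr - w - 210r^2 + 63r + 21.
The cofactor groups again: -2w^2 + 44wr - w - 210r^2 + 63r + 21 = -w(2w - 14r + 7) + (15r + 3)(2w - 14r + 7); both groups contain (2w - 14r + 7), giving -(w - 15r - 3)(2w - 14r + 7).

-(2w - 14r + 7)(w - 15r - 3)(5w + r)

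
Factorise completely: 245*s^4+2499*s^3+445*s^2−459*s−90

Among the possible rational roots, s = −1/5 is a root, giving the factor (5*s+1) and quotient 49*s^3+490*s^2−9*s−90.
Then s = −3/7 is a root, so (7*s+3) is a factor; dividing leaves 7*s^2+67*s−30.
The remaining quadratic factors as (7*s−3)(s+10).

(5*s+1)*(7*s+3)*(7*s−3)*(s+10)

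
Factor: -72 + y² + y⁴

Substitute u = y² to get a quadratic in u, then factor.
y² + 9 is irreducible over ℤ (sum of squares).
y² - 8 is irreducible over ℤ (8 is not a perfect square).

(y² + 9)·(y² - 8)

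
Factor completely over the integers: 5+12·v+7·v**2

Need a pair with product 7·5 = 35 and sum 12: that's 5 and 7.
Split the middle term: 7·v**2+5·v + 7·v+5 = v·(7·v+5) + (7·v+5).

(7·v+5)·(v+1)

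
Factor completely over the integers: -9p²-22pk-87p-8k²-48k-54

Group: -p(9p+4k+6) + (-2k-9)(9p+4k+6); both groups contain (9p+4k+6).

-(p+2k+9)(9p+4k+6)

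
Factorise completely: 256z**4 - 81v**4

(4z)⁴ − (3v)⁴ = ((4z)² − (3v)²)((4z)² + (3v)²); the first factor splits again, the second (16z**2 + 9v**2) is irreducible.

(4z - 3v)(4z + 3v)(16z**2 + 9v**2)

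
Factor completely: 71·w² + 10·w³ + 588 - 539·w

By the rational root theorem, w = 7/5 is a root, giving the factor (5·w - 7) and quotient 2·w² + 17·w - 84.
The remaining quadratic factors as (2·w - 7)(w + 12).

(2·w - 7)·(5·w - 7)·(w + 12)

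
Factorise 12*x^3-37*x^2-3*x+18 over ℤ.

Trying the rational-root candidates, x = 3 is a root, so (x-3) divides it; the quotient is 12*x^2-x-6.
The remaining quadratic factors as (3*x+2)(4*x-3).

(3*x+2)*(4*x-3)*(x-3)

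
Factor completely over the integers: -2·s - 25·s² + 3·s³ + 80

By the rational root theorem, s = -5/3 is a root, so (3·s + 5) is a factor; dividing leaves s² - 10·s + 16.
The remaining quadratic factors as (s - 2)(s - 8).

(3·s + 5)·(s - 2)·(s - 8)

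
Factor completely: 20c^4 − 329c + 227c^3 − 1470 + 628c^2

(4c + 7)(5c − 7)(c + 5)(c + 6)

Trying the rational-root candidates, c = −7/4 is a root, so (4c + 7) divides it; the quotient is 5c^3 + 48c^2 + 73c − 210.
Next, c = −6 is a root, so (c + 6) is a factor; dividing leaves 5c^2 + 18c − 35.
The remaining quadratic factors as (5c − 7)(c + 5).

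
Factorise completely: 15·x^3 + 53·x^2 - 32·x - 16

(3·x + 1)·(5·x - 4)·(x + 4)

Testing divisors of the constant over divisors of the leading coefficient, x = 4/5 is a root, giving the factor (5·x - 4) and quotient 3·x^2 + 13·x + 4.
The remaining quadratic factors as (x + 4)(3·x + 1).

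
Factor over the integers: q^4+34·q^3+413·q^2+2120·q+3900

Trying the rational-root candidates, q = -6 is a root, giving the factor (q+6) and quotient q^3+28·q^2+245·q+650.
Next, q = -10 is a root, so (q+10) divides it; the quotient is q^2+18·q+65.
The remaining quadratic factors as (q+5)(q+13).

(q+10)·(q+13)·(q+5)·(q+6)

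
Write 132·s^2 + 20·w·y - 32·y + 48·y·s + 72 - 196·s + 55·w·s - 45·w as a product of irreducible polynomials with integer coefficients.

(4·y + 11·s - 9)·(5·w + 12·s - 8)

Group: 4·y·(5·w + 12·s - 8) + (11·s - 9)·(5·w + 12·s - 8); both groups contain (5·w + 12·s - 8).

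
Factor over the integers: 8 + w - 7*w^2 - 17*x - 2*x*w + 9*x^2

Group: 9*x*(x - w - 1) + (7*w - 8)*(x - w - 1); both groups contain (x - w - 1).

(x - w - 1)*(9*x + 7*w - 8)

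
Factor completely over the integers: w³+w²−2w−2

Group as (w³−2w) + (w²−2) = w(w²−2) + (w²−2).
Both groups share the factor (w²−2).

(w+1)(w²−2)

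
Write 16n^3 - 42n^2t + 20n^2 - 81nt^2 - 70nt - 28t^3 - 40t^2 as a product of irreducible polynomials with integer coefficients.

(2n + t)(8n + 7t + 10)(n - 4t)

Group: 8n(2n^2 - 7nt - 4t^2) + (7t + 10)(2n^2 - 7nt - 4t^2); both groups contain (2n^2 - 7nt - 4t^2), so (8n + 7t + 10) is a factor with cofactor 2n^2 - 7nt - 4t^2.
The cofactor groups again: 2n^2 - 7nt - 4t^2 = 2n(n - 4t) + t(n - 4t); both groups contain (n - 4t), giving (2n + t)(n - 4t).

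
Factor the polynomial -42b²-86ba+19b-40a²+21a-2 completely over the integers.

Group: -6b(7b+5a-2) + (-8a+1)(7b+5a-2); both groups contain (7b+5a-2).

-(7b+5a-2)(6b+8a-1)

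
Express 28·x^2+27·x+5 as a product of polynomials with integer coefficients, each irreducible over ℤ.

Need a pair with product 28·5 = 140 and sum 27: that's 7 and 20.
Split the middle term: 28·x^2+7·x + 20·x+5 = 7·x·(4·x+1) + 5·(4·x+1).

(4·x+1)·(7·x+5)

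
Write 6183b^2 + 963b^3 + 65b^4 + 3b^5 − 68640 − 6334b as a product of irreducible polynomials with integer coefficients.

Trying the rational-root candidates, b = −11/3 is a root, so (3b + 11) is a factor; dividing leaves b^4 + 18b^3 + 255b^2 + 1126b − 6240.
Continuing, b = −10 is a root, so (b + 10) divides it; the quotient is b^3 + 8b^2 + 175b − 624.
Next, b = 3 is a root, giving the factor (b − 3) and quotient b^2 + 11b + 208.
The quadratic b^2 + 11b + 208 has discriminant −711 < 0 and is irreducible over ℤ.

(3b + 11)(b + 10)(b − 3)(b^2 + 11b + 208)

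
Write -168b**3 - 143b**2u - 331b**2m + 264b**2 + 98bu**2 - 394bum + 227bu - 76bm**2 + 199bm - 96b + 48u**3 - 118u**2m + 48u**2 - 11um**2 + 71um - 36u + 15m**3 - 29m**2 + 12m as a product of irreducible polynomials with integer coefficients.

Group: 3b(-56b**2 - 85bu - 17bm + 32b - 24u**2 - um + 12u + 3m**2 - 4m) + (-2u + 5m - 3)(-56b**2 - 85bu - 17bm + 32b - 24u**2 - um + 12u + 3m**2 - 4m); both groups contain (-56b**2 - 85bu - 17bm + 32b - 24u**2 - um + 12u + 3m**2 - 4m), so (3b - 2u + 5m - 3) is a factor with cofactor -56b**2 - 85bu - 17bm + 32b - 24u**2 - um + 12u + 3m**2 - 4m.
The cofactor groups again: -56b**2 - 85bu - 17bm + 32b - 24u**2 - um + 12u + 3m**2 - 4m = -7b(8b + 3u - m) + (-8u - 3m + 4)(8b + 3u - m); both groups contain (8b + 3u - m), giving -(7b + 8u + 3m - 4)(8b + 3u - m).

-(3b - 2u + 5m - 3)(7b + 8u + 3m - 4)(8b + 3u - m)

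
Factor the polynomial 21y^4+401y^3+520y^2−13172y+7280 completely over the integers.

Among the possible rational roots, y = 4/7 is a root, so (7y−4) divides it; the quotient is 3y^3+59y^2+108y−1820.
Continuing, y = −14 is a root, so (y+14) divides it; the quotient is 3y^2+17y−130.
The remaining quadratic factors as (3y−13)(y+10).

(3y−13)(7y−4)(y+10)(y+14)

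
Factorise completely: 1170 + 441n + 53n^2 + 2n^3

(2n + 15)(n + 13)(n + 6)

Testing divisors of the constant over divisors of the leading coefficient, n = -6 is a root, so (n + 6) is a factor; dividing leaves 2n^2 + 41n + 195.
The remaining quadratic factors as (2n + 15)(n + 13).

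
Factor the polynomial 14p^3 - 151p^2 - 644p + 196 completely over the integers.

(2p + 7)(7p - 2)(p - 14)

By the rational root theorem, p = 2/7 is a root, so (7p - 2) divides it; the quotient is 2p^2 - 21p - 98.
The remaining quadratic factors as (p - 14)(2p + 7).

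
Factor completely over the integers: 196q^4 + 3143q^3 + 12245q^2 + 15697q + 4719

(4q + 11)(7q + 13)(7q + 3)(q + 11)

Trying the rational-root candidates, q = −11 is a root, so (q + 11) is a factor; dividing leaves 196q^3 + 987q^2 + 1388q + 429.
Continuing, q = −13/7 is a root, so (7q + 13) is a factor; dividing leaves 28q^2 + 89q + 33.
The remaining quadratic factors as (7q + 3)(4q + 11).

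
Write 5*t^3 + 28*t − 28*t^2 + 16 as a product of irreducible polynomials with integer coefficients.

(5*t + 2)*(t − 2)*(t − 4)

Testing divisors of the constant over divisors of the leading coefficient, t = −2/5 is a root, giving the factor (5*t + 2) and quotient t^2 − 6*t + 8.
The remaining quadratic factors as (t − 4)(t − 2).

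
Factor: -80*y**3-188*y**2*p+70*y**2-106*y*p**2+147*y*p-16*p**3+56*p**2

Group: 2*y*(-40*y**2-74*y*p+35*y-16*p**2+56*p) + p*(-40*y**2-74*y*p+35*y-16*p**2+56*p); both groups contain (-40*y**2-74*y*p+35*y-16*p**2+56*p), so (2*y+p) is a factor with cofactor -40*y**2-74*y*p+35*y-16*p**2+56*p.
The cofactor groups again: -40*y**2-74*y*p+35*y-16*p**2+56*p = -5*y*(8*y+2*p-7) - 8*p*(8*y+2*p-7); both groups contain (8*y+2*p-7), giving -(5*y+8*p)*(8*y+2*p-7).

-(8*y+2*p-7)*(5*y+8*p)*(2*y+p)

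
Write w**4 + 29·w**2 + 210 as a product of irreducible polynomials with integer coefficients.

(w**2 + 14)·(w**2 + 15)

Substitute u = w**2 to get a quadratic in u, then factor.
w**2 + 14 is irreducible over ℤ (always positive, so no real roots).
w**2 + 15 is irreducible over ℤ (always positive, so no real roots).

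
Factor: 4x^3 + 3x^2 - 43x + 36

Trying the rational-root candidates, x = 9/4 is a root, so (4x - 9) is a factor; dividing leaves x^2 + 3x - 4.
The remaining quadratic factors as (x - 1)(x + 4).

(4x - 9)(x + 4)(x - 1)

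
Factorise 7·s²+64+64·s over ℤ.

Need a pair with product 7·64 = 448 and sum 64: that's 8 and 56.
Split the middle term: 7·s²+8·s + 56·s+64 = s·(7·s+8) + 8·(7·s+8).

(7·s+8)·(s+8)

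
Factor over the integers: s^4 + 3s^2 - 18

(s^2 + 6)(s^2 - 3)

Substitute u = s^2 to get a quadratic in u, then factor.
s^2 - 3 is irreducible over ℤ (3 is not a perfect square).
s^2 + 6 is irreducible over ℤ (always positive, so no real roots).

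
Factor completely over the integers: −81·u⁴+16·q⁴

Difference of squares twice: with A = 2·q and B = 3·u, A⁴ − B⁴ = (A² − B²)(A² + B²), and A² − B² factors again.

(2·q+3·u)·(2·q−3·u)·(4·q²+9·u²)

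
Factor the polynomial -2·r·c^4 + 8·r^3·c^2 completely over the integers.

2·c^2·r·(2·r - c)·(2·r + c)

Every term has a factor of 2·r·c^2. Then 4·r^2 - c^2 = (2·r)² − (c)².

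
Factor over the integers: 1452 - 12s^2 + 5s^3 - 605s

Among the possible rational roots, s = 11 is a root, giving the factor (s - 11) and quotient 5s^2 + 43s - 132.
The remaining quadratic factors as (s + 11)(5s - 12).

(5s - 12)(s + 11)(s - 11)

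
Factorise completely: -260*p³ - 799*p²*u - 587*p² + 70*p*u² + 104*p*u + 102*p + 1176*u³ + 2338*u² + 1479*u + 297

-(13*p - 14*u - 9)*(4*p + 7*u + 3)*(5*p + 12*u + 11)

Group: 13*p*(-20*p² - 83*p*u - 59*p - 84*u² - 113*u - 33) + (-14*u - 9)*(-20*p² - 83*p*u - 59*p - 84*u² - 113*u - 33); both groups contain (-20*p² - 83*p*u - 59*p - 84*u² - 113*u - 33), so (13*p - 14*u - 9) is a factor with cofactor -20*p² - 83*p*u - 59*p - 84*u² - 113*u - 33.
The cofactor groups again: -20*p² - 83*p*u - 59*p - 84*u² - 113*u - 33 = -4*p*(5*p + 12*u + 11) + (-7*u - 3)*(5*p + 12*u + 11); both groups contain (5*p + 12*u + 11), giving -(4*p + 7*u + 3)*(5*p + 12*u + 11).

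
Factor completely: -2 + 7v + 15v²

Need a pair with product 15·(-2) = -30 and sum 7: that's 10 and -3.
Split the middle term: 15v² + 10v - 3v - 2 = 5v(3v + 2) - (3v + 2).

(3v + 2)(5v - 1)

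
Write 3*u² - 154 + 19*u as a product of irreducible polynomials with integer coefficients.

Need a pair with product 3·(-154) = -462 and sum 19: that's 33 and -14.
Split the middle term: 3*u² + 33*u - 14*u - 154 = 3*u*(u + 11) - 14*(u + 11).

(3*u - 14)*(u + 11)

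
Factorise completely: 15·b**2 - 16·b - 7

(3·b + 1)·(5·b - 7)

Need a pair with product 15·(-7) = -105 and sum -16: that's 5 and -21.
Split the middle term: 15·b**2 + 5·b - 21·b - 7 = 5·b·(3·b + 1) - 7·(3·b + 1).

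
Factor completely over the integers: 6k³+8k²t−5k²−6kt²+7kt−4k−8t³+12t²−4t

(2k−2t+1)(3k+4t−4)(k+t)

Group: 2k(3k²+7kt−4k+4t²−4t) + (−2t+1)(3k²+7kt−4k+4t²−4t); both groups contain (3k²+7kt−4k+4t²−4t), so (2k−2t+1) is a factor with cofactor 3k²+7kt−4k+4t²−4t.
The cofactor groups again: 3k²+7kt−4k+4t²−4t = 3k(k+t) + (4t−4)(k+t); both groups contain (k+t), giving (3k+4t−4)(k+t).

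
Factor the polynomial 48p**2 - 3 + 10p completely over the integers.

Need a pair with product 48·(-3) = -144 and sum 10: that's -8 and 18.
Split the middle term: 48p**2 - 8p + 18p - 3 = 8p(6p - 1) + 3(6p - 1).

(6p - 1)(8p + 3)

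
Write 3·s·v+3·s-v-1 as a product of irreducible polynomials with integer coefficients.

(3·s-1)·(v+1)

Group as (3·s·v+3·s) + (-v-1) = 3·s·(v+1) - (v+1).
Both groups share the factor (v+1).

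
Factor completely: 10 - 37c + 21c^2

Need a pair with product 21·10 = 210 and sum -37: that's -7 and -30.
Split the middle term: 21c^2 - 7c - 30c + 10 = 7c(3c - 1) - 10(3c - 1).

(3c - 1)(7c - 10)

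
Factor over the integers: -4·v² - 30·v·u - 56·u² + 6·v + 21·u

-(2·v + 7·u)·(2·v + 8·u - 3)

Group: -2·v·(2·v + 8·u - 3) - 7·u·(2·v + 8·u - 3); both groups contain (2·v + 8·u - 3).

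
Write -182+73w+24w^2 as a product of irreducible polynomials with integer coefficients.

Need a pair with product 24·(-182) = -4368 and sum 73: that's 112 and -39.
Split the middle term: 24w^2+112w - 39w-182 = 8w(3w+14) - 13(3w+14).

(3w+14)(8w-13)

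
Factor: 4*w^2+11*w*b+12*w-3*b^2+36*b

Group: 4*w*(w+3*b) + (-b+12)*(w+3*b); both groups contain (w+3*b).

(4*w-b+12)*(w+3*b)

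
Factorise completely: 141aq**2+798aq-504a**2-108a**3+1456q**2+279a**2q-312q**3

Group: 12a(-9a**2+33aq-42a-24q**2+112q) + 13q(-9a**2+33aq-42a-24q**2+112q); both groups contain (-9a**2+33aq-42a-24q**2+112q), so (12a+13q) is a factor with cofactor -9a**2+33aq-42a-24q**2+112q.
The cofactor groups again: -9a**2+33aq-42a-24q**2+112q = -3a(3a-3q+14) + 8q(3a-3q+14); both groups contain (3a-3q+14), giving -(3a-8q)(3a-3q+14).

-(12a+13q)(3a-3q+14)(3a-8q)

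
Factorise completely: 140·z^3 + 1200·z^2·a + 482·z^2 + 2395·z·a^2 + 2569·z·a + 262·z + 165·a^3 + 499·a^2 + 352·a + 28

Group: 2·z·(70·z^2 + 215·z·a + 206·z + 15·a^2 + 44·a + 28) + (11·a + 1)·(70·z^2 + 215·z·a + 206·z + 15·a^2 + 44·a + 28); both groups contain (70·z^2 + 215·z·a + 206·z + 15·a^2 + 44·a + 28), so (2·z + 11·a + 1) is a factor with cofactor 70·z^2 + 215·z·a + 206·z + 15·a^2 + 44·a + 28.
The cofactor groups again: 70·z^2 + 215·z·a + 206·z + 15·a^2 + 44·a + 28 = 14·z·(5·z + 15·a + 14) + (a + 2)·(5·z + 15·a + 14); both groups contain (5·z + 15·a + 14), giving (14·z + a + 2)·(5·z + 15·a + 14).

(2·z + 11·a + 1)·(5·z + 15·a + 14)·(14·z + a + 2)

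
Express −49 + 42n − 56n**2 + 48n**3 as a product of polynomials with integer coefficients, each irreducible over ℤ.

(6n − 7)(8n**2 + 7)

Group as (48n**3 + 42n) + (−56n**2 − 49) = 6n(8n**2 + 7) − 7(8n**2 + 7).
Both groups share the factor (8n**2 + 7).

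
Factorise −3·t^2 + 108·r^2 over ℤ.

Pull out the common factor 3; 36·r^2 − t^2 is a difference of squares.

3·(6·r + t)·(6·r − t)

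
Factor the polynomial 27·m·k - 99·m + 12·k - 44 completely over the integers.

Group as (27·m·k - 99·m) + (12·k - 44) = 9·m·(3·k - 11) + 4·(3·k - 11).
Both groups share the factor (3·k - 11).

(3·k - 11)·(9·m + 4)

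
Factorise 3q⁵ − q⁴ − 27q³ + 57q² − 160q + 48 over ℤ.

By the rational root theorem, q = 3 is a root, giving the factor (q − 3) and quotient 3q⁴ + 8q³ − 3q² + 48q − 16.
Then q = 1/3 is a root, giving the factor (3q − 1) and quotient q³ + 3q² + 16.
Continuing, q = −4 is a root, so (q + 4) is a factor; dividing leaves q² − q + 4.
The quadratic q² − q + 4 has discriminant −15 < 0 and is irreducible over ℤ.

(3q − 1)(q + 4)(q − 3)(q² − q + 4)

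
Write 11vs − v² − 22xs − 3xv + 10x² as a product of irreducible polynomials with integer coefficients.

(5x + v − 11s)(2x − v)

Group: 5x(2x − v) + (v − 11s)(2x − v); both groups contain (2x − v).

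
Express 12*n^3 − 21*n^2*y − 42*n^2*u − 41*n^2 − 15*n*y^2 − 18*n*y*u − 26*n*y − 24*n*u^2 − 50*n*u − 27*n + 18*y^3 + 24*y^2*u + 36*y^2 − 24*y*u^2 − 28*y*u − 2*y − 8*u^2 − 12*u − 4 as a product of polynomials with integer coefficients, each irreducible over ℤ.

Group: n*(12*n^2 + 3*n*y + 6*n*u + 7*n − 9*y^2 + 6*y*u + 2*u + 1) + (−2*y − 4*u − 4)*(12*n^2 + 3*n*y + 6*n*u + 7*n − 9*y^2 + 6*y*u + 2*u + 1); both groups contain (12*n^2 + 3*n*y + 6*n*u + 7*n − 9*y^2 + 6*y*u + 2*u + 1), so (n − 2*y − 4*u − 4) is a factor with cofactor 12*n^2 + 3*n*y + 6*n*u + 7*n − 9*y^2 + 6*y*u + 2*u + 1.
The cofactor groups again: 12*n^2 + 3*n*y + 6*n*u + 7*n − 9*y^2 + 6*y*u + 2*u + 1 = 3*n*(4*n − 3*y + 2*u + 1) + (3*y + 1)*(4*n − 3*y + 2*u + 1); both groups contain (4*n − 3*y + 2*u + 1), giving (3*n + 3*y + 1)*(4*n − 3*y + 2*u + 1).

(3*n + 3*y + 1)*(4*n − 3*y + 2*u + 1)*(n − 2*y − 4*u − 4)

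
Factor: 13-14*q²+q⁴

(q+1)*(q-1)*(q²-13)

Substitute u = q² to get a quadratic in u, then factor.
q²-1 is a difference of squares.
q²-13 is irreducible over ℤ (13 is not a perfect square).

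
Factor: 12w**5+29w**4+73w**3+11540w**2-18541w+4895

By the rational root theorem, w = 5/4 is a root, so (4w-5) is a factor; dividing leaves 3w**4+11w**3+32w**2+2925w-979.
Then w = 1/3 is a root, so (3w-1) is a factor; dividing leaves w**3+4w**2+12w+979.
Then w = -11 is a root, so (w+11) is a factor; dividing leaves w**2-7w+89.
The quadratic w**2-7w+89 has discriminant -307 < 0 and is irreducible over ℤ.

(3w-1)(4w-5)(w+11)(w**2-7w+89)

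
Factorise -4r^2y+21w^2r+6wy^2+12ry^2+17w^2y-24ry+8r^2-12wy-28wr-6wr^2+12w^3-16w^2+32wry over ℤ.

Group: w(12w^2-3wr+17wy-16w-2ry+4r+6y^2-12y) + 2r(12w^2-3wr+17wy-16w-2ry+4r+6y^2-12y); both groups contain (12w^2-3wr+17wy-16w-2ry+4r+6y^2-12y), so (w+2r) is a factor with cofactor 12w^2-3wr+17wy-16w-2ry+4r+6y^2-12y.
The cofactor groups again: 12w^2-3wr+17wy-16w-2ry+4r+6y^2-12y = 4w(3w+2y-4) + (-r+3y)(3w+2y-4); both groups contain (3w+2y-4), giving (4w-r+3y)(3w+2y-4).

(4w-r+3y)(w+2r)(3w+2y-4)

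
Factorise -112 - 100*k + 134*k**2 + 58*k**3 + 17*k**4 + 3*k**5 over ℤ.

(3*k + 2)*(k + 4)*(k - 1)*(k**2 + 2*k + 14)

Trying the rational-root candidates, k = -2/3 is a root, so (3*k + 2) is a factor; dividing leaves k**4 + 5*k**3 + 16*k**2 + 34*k - 56.
Then k = -4 is a root, so (k + 4) is a factor; dividing leaves k**3 + k**2 + 12*k - 14.
Next, k = 1 is a root, so (k - 1) divides it; the quotient is k**2 + 2*k + 14.
The quadratic k**2 + 2*k + 14 has discriminant -52 < 0 and is irreducible over ℤ.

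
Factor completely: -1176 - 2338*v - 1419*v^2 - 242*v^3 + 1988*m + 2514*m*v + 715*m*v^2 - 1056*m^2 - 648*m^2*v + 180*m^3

Group: 10*m*(18*m^2 - 45*m*v - 84*m + 22*v^2 + 105*v + 98) + (-11*v - 12)*(18*m^2 - 45*m*v - 84*m + 22*v^2 + 105*v + 98); both groups contain (18*m^2 - 45*m*v - 84*m + 22*v^2 + 105*v + 98), so (10*m - 11*v - 12) is a factor with cofactor 18*m^2 - 45*m*v - 84*m + 22*v^2 + 105*v + 98.
The cofactor groups again: 18*m^2 - 45*m*v - 84*m + 22*v^2 + 105*v + 98 = 6*m*(3*m - 2*v - 7) + (-11*v - 14)*(3*m - 2*v - 7); both groups contain (3*m - 2*v - 7), giving (6*m - 11*v - 14)*(3*m - 2*v - 7).

(10*m - 11*v - 12)*(3*m - 2*v - 7)*(6*m - 11*v - 14)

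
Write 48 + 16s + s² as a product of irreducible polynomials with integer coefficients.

(s + 12)(s + 4)

Two integers with product 48 and sum 16 are 12 and 4.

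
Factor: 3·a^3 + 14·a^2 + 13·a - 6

(3·a - 1)·(a + 2)·(a + 3)

Testing divisors of the constant over divisors of the leading coefficient, a = -3 is a root, so (a + 3) is a factor; dividing leaves 3·a^2 + 5·a - 2.
The remaining quadratic factors as (3·a - 1)(a + 2).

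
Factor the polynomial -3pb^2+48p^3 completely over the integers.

3p(4p-b)(4p+b)

Every term has a factor of 3p. Then 16p^2-b^2 = (4p)² − (b)².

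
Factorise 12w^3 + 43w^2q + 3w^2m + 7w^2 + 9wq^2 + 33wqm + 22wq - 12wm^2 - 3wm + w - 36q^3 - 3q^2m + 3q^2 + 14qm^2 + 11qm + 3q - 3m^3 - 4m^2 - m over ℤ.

(w + 3q - m)(3w + 4q + 3m + 1)(4w - 3q + m + 1)

Group: 3w(4w^2 + 9wq - 3wm + w - 9q^2 + 6qm + 3q - m^2 - m) + (4q + 3m + 1)(4w^2 + 9wq - 3wm + w - 9q^2 + 6qm + 3q - m^2 - m); both groups contain (4w^2 + 9wq - 3wm + w - 9q^2 + 6qm + 3q - m^2 - m), so (3w + 4q + 3m + 1) is a factor with cofactor 4w^2 + 9wq - 3wm + w - 9q^2 + 6qm + 3q - m^2 - m.
The cofactor groups again: 4w^2 + 9wq - 3wm + w - 9q^2 + 6qm + 3q - m^2 - m = w(4w - 3q + m + 1) + (3q - m)(4w - 3q + m + 1); both groups contain (4w - 3q + m + 1), giving (w + 3q - m)(4w - 3q + m + 1).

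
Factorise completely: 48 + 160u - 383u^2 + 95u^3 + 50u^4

(2u - 3)(5u + 1)(5u - 4)(u + 4)

Testing divisors of the constant over divisors of the leading coefficient, u = -1/5 is a root, so (5u + 1) divides it; the quotient is 10u^3 + 17u^2 - 80u + 48.
Continuing, u = 4/5 is a root, so (5u - 4) divides it; the quotient is 2u^2 + 5u - 12.
The remaining quadratic factors as (2u - 3)(u + 4).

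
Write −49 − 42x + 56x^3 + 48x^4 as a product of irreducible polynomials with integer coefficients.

Group as (48x^4 − 42x) + (56x^3 − 49) = 6x(8x^3 − 7) + 7(8x^3 − 7).
Both groups share the factor (8x^3 − 7).

(6x + 7)(8x^3 − 7)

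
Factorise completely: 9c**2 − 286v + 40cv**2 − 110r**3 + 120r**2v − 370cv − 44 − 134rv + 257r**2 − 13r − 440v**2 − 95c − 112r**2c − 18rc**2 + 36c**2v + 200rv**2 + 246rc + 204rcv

−(2r − 4v − 1)(11r + 9c + 10v + 4)(5r + c − 11)

Group: 5r(−22r**2 − 18rc + 24rv + 3r + 36cv + 9c + 40v**2 + 26v + 4) + (c − 11)(−22r**2 − 18rc + 24rv + 3r + 36cv + 9c + 40v**2 + 26v + 4); both groups contain (−22r**2 − 18rc + 24rv + 3r + 36cv + 9c + 40v**2 + 26v + 4), so (5r + c − 11) is a factor with cofactor −22r**2 − 18rc + 24rv + 3r + 36cv + 9c + 40v**2 + 26v + 4.
The cofactor groups again: −22r**2 − 18rc + 24rv + 3r + 36cv + 9c + 40v**2 + 26v + 4 = −2r(11r + 9c + 10v + 4) + (4v + 1)(11r + 9c + 10v + 4); both groups contain (11r + 9c + 10v + 4), giving −(2r − 4v − 1)(11r + 9c + 10v + 4).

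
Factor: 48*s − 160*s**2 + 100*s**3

4*s*(5*s − 2)*(5*s − 6)

Pull out the common factor 4*s, then factor the remaining trinomial.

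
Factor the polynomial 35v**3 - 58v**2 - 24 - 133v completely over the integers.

(5v + 1)(7v + 8)(v - 3)

By the rational root theorem, v = -8/7 is a root, so (7v + 8) divides it; the quotient is 5v**2 - 14v - 3.
The remaining quadratic factors as (v - 3)(5v + 1).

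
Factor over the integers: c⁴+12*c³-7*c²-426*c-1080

Among the possible rational roots, c = 6 is a root, giving the factor (c-6) and quotient c³+18*c²+101*c+180.
Continuing, c = -4 is a root, so (c+4) divides it; the quotient is c²+14*c+45.
The remaining quadratic factors as (c+9)(c+5).

(c+4)*(c+5)*(c+9)*(c-6)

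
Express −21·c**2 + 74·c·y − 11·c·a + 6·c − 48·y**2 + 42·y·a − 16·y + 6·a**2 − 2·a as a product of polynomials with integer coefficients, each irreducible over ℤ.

Group: −7·c·(3·c − 8·y − a) + (6·y − 6·a + 2)·(3·c − 8·y − a); both groups contain (3·c − 8·y − a).

−(3·c − 8·y − a)·(7·c − 6·y + 6·a − 2)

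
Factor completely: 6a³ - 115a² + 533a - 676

Among the possible rational roots, a = 4 is a root, giving the factor (a - 4) and quotient 6a² - 91a + 169.
The remaining quadratic factors as (a - 13)(6a - 13).

(6a - 13)(a - 13)(a - 4)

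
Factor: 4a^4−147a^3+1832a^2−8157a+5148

Trying the rational-root candidates, a = 12 is a root, giving the factor (a−12) and quotient 4a^3−99a^2+644a−429.
Next, a = 13 is a root, so (a−13) divides it; the quotient is 4a^2−47a+33.
The remaining quadratic factors as (4a−3)(a−11).

(4a−3)(a−11)(a−12)(a−13)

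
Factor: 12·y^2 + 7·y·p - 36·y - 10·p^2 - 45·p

(3·y - 2·p - 9)·(4·y + 5·p)

Group: 3·y·(4·y + 5·p) + (-2·p - 9)·(4·y + 5·p); both groups contain (4·y + 5·p).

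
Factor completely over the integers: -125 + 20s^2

Factor out 5, leaving 4s^2 - 25, which is a difference of two squares.

5(2s + 5)(2s - 5)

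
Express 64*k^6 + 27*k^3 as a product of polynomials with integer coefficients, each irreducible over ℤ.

k^3*(4*k + 3)*(16*k^2 - 12*k + 9)

Factor out k^3 first: what remains is 64*k^3 + 27.
Recognize a sum of cubes with the parts 3 and 4*k.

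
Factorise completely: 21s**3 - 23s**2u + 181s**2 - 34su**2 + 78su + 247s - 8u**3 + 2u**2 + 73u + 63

Group: 3s(7s**2 - 10su + 58s - 8u**2 + 10u + 63) + (u + 1)(7s**2 - 10su + 58s - 8u**2 + 10u + 63); both groups contain (7s**2 - 10su + 58s - 8u**2 + 10u + 63), so (3s + u + 1) is a factor with cofactor 7s**2 - 10su + 58s - 8u**2 + 10u + 63.
The cofactor groups again: 7s**2 - 10su + 58s - 8u**2 + 10u + 63 = s(7s + 4u + 9) + (-2u + 7)(7s + 4u + 9); both groups contain (7s + 4u + 9), giving (s - 2u + 7)(7s + 4u + 9).

(3s + u + 1)(7s + 4u + 9)(s - 2u + 7)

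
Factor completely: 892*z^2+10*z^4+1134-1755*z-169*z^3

Among the possible rational roots, z = 9/2 is a root, so (2*z-9) is a factor; dividing leaves 5*z^3-62*z^2+167*z-126.
Next, z = 9 is a root, giving the factor (z-9) and quotient 5*z^2-17*z+14.
The remaining quadratic factors as (5*z-7)(z-2).

(2*z-9)*(5*z-7)*(z-2)*(z-9)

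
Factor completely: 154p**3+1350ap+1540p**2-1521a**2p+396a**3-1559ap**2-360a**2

Group: 12a(33a**2-157ap-30a+14p**2+140p) + 11p(33a**2-157ap-30a+14p**2+140p); both groups contain (33a**2-157ap-30a+14p**2+140p), so (12a+11p) is a factor with cofactor 33a**2-157ap-30a+14p**2+140p.
The cofactor groups again: 33a**2-157ap-30a+14p**2+140p = 11a(3a-14p) + (-p-10)(3a-14p); both groups contain (3a-14p), giving (11a-p-10)(3a-14p).

(11a-p-10)(12a+11p)(3a-14p)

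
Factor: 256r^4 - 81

(4r + 3)(4r - 3)(16r^2 + 9)

Difference of squares twice: with A = 4r and B = 3, A⁴ − B⁴ = (A² − B²)(A² + B²), and A² − B² factors again.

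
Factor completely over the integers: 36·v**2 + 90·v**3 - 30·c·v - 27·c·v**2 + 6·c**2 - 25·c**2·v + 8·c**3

(8·c + 15·v + 6)·(c - 2·v)·(c - 3·v)

Group: c·(8·c**2 - c·v + 6·c - 30·v**2 - 12·v) - 3·v·(8·c**2 - c·v + 6·c - 30·v**2 - 12·v); both groups contain (8·c**2 - c·v + 6·c - 30·v**2 - 12·v), so (c - 3·v) is a factor with cofactor 8·c**2 - c·v + 6·c - 30·v**2 - 12·v.
The cofactor groups again: 8·c**2 - c·v + 6·c - 30·v**2 - 12·v = c·(8·c + 15·v + 6) - 2·v·(8·c + 15·v + 6); both groups contain (8·c + 15·v + 6), giving (c - 2·v)·(8·c + 15·v + 6).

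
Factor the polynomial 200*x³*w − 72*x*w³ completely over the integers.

8*w*x*(5*x − 3*w)*(5*x + 3*w)

Every term has a factor of 8*x*w. Then 25*x² − 9*w² = (5*x)² − (3*w)².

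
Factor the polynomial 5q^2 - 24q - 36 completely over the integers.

Need a pair with product 5·(-36) = -180 and sum -24: that's 6 and -30.
Split the middle term: 5q^2 + 6q - 30q - 36 = q(5q + 6) - 6(5q + 6).

(5q + 6)(q - 6)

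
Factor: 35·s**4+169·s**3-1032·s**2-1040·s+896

(5·s+7)·(7·s-4)·(s+8)·(s-4)

Among the possible rational roots, s = -8 is a root, giving the factor (s+8) and quotient 35·s**3-111·s**2-144·s+112.
Then s = -7/5 is a root, so (5·s+7) divides it; the quotient is 7·s**2-32·s+16.
The remaining quadratic factors as (s-4)(7·s-4).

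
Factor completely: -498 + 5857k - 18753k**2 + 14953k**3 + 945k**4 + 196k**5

Trying the rational-root candidates, k = 3/4 is a root, so (4k - 3) divides it; the quotient is 49k**4 + 273k**3 + 3943k**2 - 1731k + 166.
Continuing, k = 1/7 is a root, so (7k - 1) divides it; the quotient is 7k**3 + 40k**2 + 569k - 166.
Next, k = 2/7 is a root, so (7k - 2) divides it; the quotient is k**2 + 6k + 83.
The quadratic k**2 + 6k + 83 has discriminant -296 < 0 and is irreducible over ℤ.

(4k - 3)(7k - 1)(7k - 2)(k**2 + 6k + 83)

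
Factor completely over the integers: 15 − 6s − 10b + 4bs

(2b − 3)(2s − 5)

Group as (4bs − 10b) + (−6s + 15) = 2b(2s − 5) − 3(2s − 5).
Both groups share the factor (2s − 5).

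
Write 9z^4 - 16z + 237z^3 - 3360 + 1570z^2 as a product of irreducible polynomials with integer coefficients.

(3z + 5)(3z - 4)(z + 12)(z + 14)

Among the possible rational roots, z = -12 is a root, so (z + 12) divides it; the quotient is 9z^3 + 129z^2 + 22z - 280.
Then z = 4/3 is a root, giving the factor (3z - 4) and quotient 3z^2 + 47z + 70.
The remaining quadratic factors as (z + 14)(3z + 5).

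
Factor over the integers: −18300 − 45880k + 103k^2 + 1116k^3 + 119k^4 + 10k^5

(2k + 15)(5k + 2)(k − 5)(k^2 + 9k + 122)

Trying the rational-root candidates, k = −15/2 is a root, so (2k + 15) is a factor; dividing leaves 5k^4 + 22k^3 + 393k^2 − 2896k − 1220.
Then k = 5 is a root, so (k − 5) divides it; the quotient is 5k^3 + 47k^2 + 628k + 244.
Then k = −2/5 is a root, so (5k + 2) is a factor; dividing leaves k^2 + 9k + 122.
The quadratic k^2 + 9k + 122 has discriminant −407 < 0 and is irreducible over ℤ.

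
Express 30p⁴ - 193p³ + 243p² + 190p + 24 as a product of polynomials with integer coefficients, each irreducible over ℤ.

Among the possible rational roots, p = 3 is a root, so (p - 3) divides it; the quotient is 30p³ - 103p² - 66p - 8.
Then p = 4 is a root, so (p - 4) divides it; the quotient is 30p² + 17p + 2.
The remaining quadratic factors as (6p + 1)(5p + 2).

(5p + 2)(6p + 1)(p - 3)(p - 4)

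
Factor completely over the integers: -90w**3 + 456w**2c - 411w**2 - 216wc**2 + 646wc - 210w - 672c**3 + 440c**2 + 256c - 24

Group: 15w(-6w**2 + 36wc - 25w - 48c**2 + 52c - 4) + (14c + 6)(-6w**2 + 36wc - 25w - 48c**2 + 52c - 4); both groups contain (-6w**2 + 36wc - 25w - 48c**2 + 52c - 4), so (15w + 14c + 6) is a factor with cofactor -6w**2 + 36wc - 25w - 48c**2 + 52c - 4.
The cofactor groups again: -6w**2 + 36wc - 25w - 48c**2 + 52c - 4 = -w(6w - 12c + 1) + (4c - 4)(6w - 12c + 1); both groups contain (6w - 12c + 1), giving -(w - 4c + 4)(6w - 12c + 1).

-(6w - 12c + 1)(w - 4c + 4)(15w + 14c + 6)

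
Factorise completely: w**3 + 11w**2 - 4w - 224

(w + 7)(w + 8)(w - 4)

By the rational root theorem, w = -8 is a root, giving the factor (w + 8) and quotient w**2 + 3w - 28.
The remaining quadratic factors as (w + 7)(w - 4).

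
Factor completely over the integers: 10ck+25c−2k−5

(2k+5)(5c−1)

Group as (10ck+25c) + (−2k−5) = 5c(2k+5) − (2k+5).
Both groups share the factor (2k+5).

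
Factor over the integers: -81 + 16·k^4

Difference of squares twice: with A = 2·k and B = 3, A⁴ − B⁴ = (A² − B²)(A² + B²), and A² − B² factors again.

(2·k + 3)·(2·k - 3)·(4·k^2 + 9)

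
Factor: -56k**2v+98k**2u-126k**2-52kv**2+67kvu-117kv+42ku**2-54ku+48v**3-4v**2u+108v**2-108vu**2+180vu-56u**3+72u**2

Group: 4v(-14k**2-13kv-6ku+12v**2+20vu+8u**2) + (-7u+9)(-14k**2-13kv-6ku+12v**2+20vu+8u**2); both groups contain (-14k**2-13kv-6ku+12v**2+20vu+8u**2), so (4v-7u+9) is a factor with cofactor -14k**2-13kv-6ku+12v**2+20vu+8u**2.
The cofactor groups again: -14k**2-13kv-6ku+12v**2+20vu+8u**2 = -2k(7k-4v-4u) + (-3v-2u)(7k-4v-4u); both groups contain (7k-4v-4u), giving -(2k+3v+2u)(7k-4v-4u).

-(4v-7u+9)(2k+3v+2u)(7k-4v-4u)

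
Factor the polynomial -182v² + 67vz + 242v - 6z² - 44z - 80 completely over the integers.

Group: -14v(13v - 2z - 8) + (3z + 10)(13v - 2z - 8); both groups contain (13v - 2z - 8).

-(13v - 2z - 8)(14v - 3z - 10)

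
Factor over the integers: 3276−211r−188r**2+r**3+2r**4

Testing divisors of the constant over divisors of the leading coefficient, r = −13/2 is a root, so (2r+13) divides it; the quotient is r**3−6r**2−55r+252.
Next, r = 4 is a root, so (r−4) is a factor; dividing leaves r**2−2r−63.
The remaining quadratic factors as (r+7)(r−9).

(2r+13)(r+7)(r−4)(r−9)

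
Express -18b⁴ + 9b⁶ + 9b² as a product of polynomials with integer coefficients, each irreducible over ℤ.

9b²(b + 1)²(b - 1)²

Factor out 9b² first: what remains is b⁴ - 2b² + 1.
Recognize a perfect-square trinomial with the parts 1 and b².
-b² + 1 is again a difference of squares: (-b + 1)(b + 1).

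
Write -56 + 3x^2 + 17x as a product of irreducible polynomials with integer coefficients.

Need a pair with product 3·(-56) = -168 and sum 17: that's -7 and 24.
Split the middle term: 3x^2 - 7x + 24x - 56 = x(3x - 7) + 8(3x - 7).

(3x - 7)(x + 8)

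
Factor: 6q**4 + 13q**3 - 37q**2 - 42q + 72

(2q - 3)(3q - 4)(q + 2)(q + 3)

Trying the rational-root candidates, q = -3 is a root, so (q + 3) is a factor; dividing leaves 6q**3 - 5q**2 - 22q + 24.
Continuing, q = 4/3 is a root, so (3q - 4) is a factor; dividing leaves 2q**2 + q - 6.
The remaining quadratic factors as (q + 2)(2q - 3).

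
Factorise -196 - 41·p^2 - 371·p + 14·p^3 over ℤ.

Trying the rational-root candidates, p = -7/2 is a root, so (2·p + 7) divides it; the quotient is 7·p^2 - 45·p - 28.
The remaining quadratic factors as (p - 7)(7·p + 4).

(2·p + 7)·(7·p + 4)·(p - 7)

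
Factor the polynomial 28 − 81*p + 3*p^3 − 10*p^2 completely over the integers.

(3*p − 1)*(p + 4)*(p − 7)

By the rational root theorem, p = 1/3 is a root, so (3*p − 1) divides it; the quotient is p^2 − 3*p − 28.
The remaining quadratic factors as (p + 4)(p − 7).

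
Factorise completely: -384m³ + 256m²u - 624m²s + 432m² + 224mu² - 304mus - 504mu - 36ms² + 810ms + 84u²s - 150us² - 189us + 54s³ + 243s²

-(6m - 7u + 9s)(8m + 3s)(8m + 4u - 2s - 9)

Group: 8m(-48m² + 32mu - 60ms + 54m + 28u² - 50us - 63u + 18s² + 81s) + 3s(-48m² + 32mu - 60ms + 54m + 28u² - 50us - 63u + 18s² + 81s); both groups contain (-48m² + 32mu - 60ms + 54m + 28u² - 50us - 63u + 18s² + 81s), so (8m + 3s) is a factor with cofactor -48m² + 32mu - 60ms + 54m + 28u² - 50us - 63u + 18s² + 81s.
The cofactor groups again: -48m² + 32mu - 60ms + 54m + 28u² - 50us - 63u + 18s² + 81s = -6m(8m + 4u - 2s - 9) + (7u - 9s)(8m + 4u - 2s - 9); both groups contain (8m + 4u - 2s - 9), giving -(6m - 7u + 9s)(8m + 4u - 2s - 9).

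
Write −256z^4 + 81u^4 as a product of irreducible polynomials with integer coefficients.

Difference of squares twice: with A = 3u and B = 4z, A⁴ − B⁴ = (A² − B²)(A² + B²), and A² − B² factors again.

(3u + 4z)(3u − 4z)(9u^2 + 16z^2)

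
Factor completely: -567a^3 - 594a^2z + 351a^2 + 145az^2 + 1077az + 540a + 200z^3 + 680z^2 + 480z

Group: 9a(-63a^2 - 101az - 45a - 40z^2 - 40z) + (-5z - 12)(-63a^2 - 101az - 45a - 40z^2 - 40z); both groups contain (-63a^2 - 101az - 45a - 40z^2 - 40z), so (9a - 5z - 12) is a factor with cofactor -63a^2 - 101az - 45a - 40z^2 - 40z.
The cofactor groups again: -63a^2 - 101az - 45a - 40z^2 - 40z = -9a(7a + 5z + 5) - 8z(7a + 5z + 5); both groups contain (7a + 5z + 5), giving -(9a + 8z)(7a + 5z + 5).

-(7a + 5z + 5)(9a + 8z)(9a - 5z - 12)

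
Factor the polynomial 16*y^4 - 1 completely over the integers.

Difference of squares twice: with A = 2*y and B = 1, A⁴ − B⁴ = (A² − B²)(A² + B²), and A² − B² factors again.

(2*y + 1)*(2*y - 1)*(4*y^2 + 1)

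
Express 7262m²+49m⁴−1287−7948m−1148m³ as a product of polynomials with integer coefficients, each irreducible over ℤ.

By the rational root theorem, m = 9 is a root, so (m−9) is a factor; dividing leaves 49m³−707m²+899m+143.
Then m = −1/7 is a root, giving the factor (7m+1) and quotient 7m²−102m+143.
The remaining quadratic factors as (m−13)(7m−11).

(7m+1)(7m−11)(m−13)(m−9)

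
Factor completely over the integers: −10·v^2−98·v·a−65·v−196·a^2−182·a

Group: −2·v·(5·v+14·a) + (−14·a−13)·(5·v+14·a); both groups contain (5·v+14·a).

−(2·v+14·a+13)·(5·v+14·a)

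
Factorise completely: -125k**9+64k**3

Factor out k**3 first: what remains is -125k**6+64.
Recognize a difference of cubes with the parts 4 and 5k**2.

-k**3(5k**2-4)(25k**4+20k**2+16)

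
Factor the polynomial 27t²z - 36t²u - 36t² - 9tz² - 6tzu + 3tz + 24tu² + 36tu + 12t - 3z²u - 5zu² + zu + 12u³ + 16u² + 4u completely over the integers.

(3z - 4u - 4)(3t + u)(3t - z - 3u - 1)

Group: 3t(9tz - 12tu - 12t - 3z² - 5zu + z + 12u² + 16u + 4) + u(9tz - 12tu - 12t - 3z² - 5zu + z + 12u² + 16u + 4); both groups contain (9tz - 12tu - 12t - 3z² - 5zu + z + 12u² + 16u + 4), so (3t + u) is a factor with cofactor 9tz - 12tu - 12t - 3z² - 5zu + z + 12u² + 16u + 4.
The cofactor groups again: 9tz - 12tu - 12t - 3z² - 5zu + z + 12u² + 16u + 4 = 3z(3t - z - 3u - 1) + (-4u - 4)(3t - z - 3u - 1); both groups contain (3t - z - 3u - 1), giving (3z - 4u - 4)(3t - z - 3u - 1).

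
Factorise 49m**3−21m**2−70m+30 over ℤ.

Group as (49m**3−70m) + (−21m**2+30) = 7m(7m**2−10) − 3(7m**2−10).
Both groups share the factor (7m**2−10).

(7m−3)(7m**2−10)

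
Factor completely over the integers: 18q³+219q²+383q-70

(3q+7)(6q-1)(q+10)

Among the possible rational roots, q = -7/3 is a root, so (3q+7) is a factor; dividing leaves 6q²+59q-10.
The remaining quadratic factors as (q+10)(6q-1).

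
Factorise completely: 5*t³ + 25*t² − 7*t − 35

Group as (5*t³ − 7*t) + (25*t² − 35) = t*(5*t² − 7) + 5*(5*t² − 7).
Both groups share the factor (5*t² − 7).

(t + 5)*(5*t² − 7)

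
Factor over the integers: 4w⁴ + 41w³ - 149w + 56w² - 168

(4w - 7)(w + 1)(w + 3)(w + 8)

Testing divisors of the constant over divisors of the leading coefficient, w = 7/4 is a root, so (4w - 7) is a factor; dividing leaves w³ + 12w² + 35w + 24.
Then w = -3 is a root, giving the factor (w + 3) and quotient w² + 9w + 8.
The remaining quadratic factors as (w + 1)(w + 8).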